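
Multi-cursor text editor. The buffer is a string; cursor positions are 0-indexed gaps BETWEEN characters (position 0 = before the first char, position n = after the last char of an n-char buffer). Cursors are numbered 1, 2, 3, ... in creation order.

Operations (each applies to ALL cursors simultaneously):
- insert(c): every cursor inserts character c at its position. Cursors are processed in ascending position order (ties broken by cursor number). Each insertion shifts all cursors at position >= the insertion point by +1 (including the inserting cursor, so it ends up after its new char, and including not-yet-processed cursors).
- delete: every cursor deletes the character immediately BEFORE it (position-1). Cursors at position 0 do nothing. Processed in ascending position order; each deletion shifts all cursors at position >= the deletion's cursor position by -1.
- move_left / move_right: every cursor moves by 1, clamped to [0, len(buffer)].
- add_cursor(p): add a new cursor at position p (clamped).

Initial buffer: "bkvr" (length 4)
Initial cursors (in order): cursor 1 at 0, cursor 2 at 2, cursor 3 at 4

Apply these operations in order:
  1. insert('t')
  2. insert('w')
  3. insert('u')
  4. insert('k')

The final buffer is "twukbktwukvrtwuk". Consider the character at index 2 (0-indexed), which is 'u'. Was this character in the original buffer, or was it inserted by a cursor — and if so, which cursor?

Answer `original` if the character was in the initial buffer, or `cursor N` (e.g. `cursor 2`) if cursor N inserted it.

Answer: cursor 1

Derivation:
After op 1 (insert('t')): buffer="tbktvrt" (len 7), cursors c1@1 c2@4 c3@7, authorship 1..2..3
After op 2 (insert('w')): buffer="twbktwvrtw" (len 10), cursors c1@2 c2@6 c3@10, authorship 11..22..33
After op 3 (insert('u')): buffer="twubktwuvrtwu" (len 13), cursors c1@3 c2@8 c3@13, authorship 111..222..333
After op 4 (insert('k')): buffer="twukbktwukvrtwuk" (len 16), cursors c1@4 c2@10 c3@16, authorship 1111..2222..3333
Authorship (.=original, N=cursor N): 1 1 1 1 . . 2 2 2 2 . . 3 3 3 3
Index 2: author = 1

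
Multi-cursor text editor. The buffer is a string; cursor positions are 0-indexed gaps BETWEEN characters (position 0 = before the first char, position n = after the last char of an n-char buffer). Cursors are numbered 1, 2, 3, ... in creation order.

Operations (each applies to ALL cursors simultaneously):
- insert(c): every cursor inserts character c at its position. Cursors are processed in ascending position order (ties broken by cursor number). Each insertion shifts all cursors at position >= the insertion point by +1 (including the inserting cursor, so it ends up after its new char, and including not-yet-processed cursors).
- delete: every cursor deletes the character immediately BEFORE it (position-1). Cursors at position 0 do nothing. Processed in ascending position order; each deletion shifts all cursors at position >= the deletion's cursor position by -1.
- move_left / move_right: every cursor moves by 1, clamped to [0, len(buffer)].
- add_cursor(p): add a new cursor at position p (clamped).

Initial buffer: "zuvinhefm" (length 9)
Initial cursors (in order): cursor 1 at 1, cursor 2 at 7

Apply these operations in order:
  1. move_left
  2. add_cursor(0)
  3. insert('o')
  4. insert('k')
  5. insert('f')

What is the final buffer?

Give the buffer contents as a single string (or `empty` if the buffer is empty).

Answer: ookkffzuvinhokfefm

Derivation:
After op 1 (move_left): buffer="zuvinhefm" (len 9), cursors c1@0 c2@6, authorship .........
After op 2 (add_cursor(0)): buffer="zuvinhefm" (len 9), cursors c1@0 c3@0 c2@6, authorship .........
After op 3 (insert('o')): buffer="oozuvinhoefm" (len 12), cursors c1@2 c3@2 c2@9, authorship 13......2...
After op 4 (insert('k')): buffer="ookkzuvinhokefm" (len 15), cursors c1@4 c3@4 c2@12, authorship 1313......22...
After op 5 (insert('f')): buffer="ookkffzuvinhokfefm" (len 18), cursors c1@6 c3@6 c2@15, authorship 131313......222...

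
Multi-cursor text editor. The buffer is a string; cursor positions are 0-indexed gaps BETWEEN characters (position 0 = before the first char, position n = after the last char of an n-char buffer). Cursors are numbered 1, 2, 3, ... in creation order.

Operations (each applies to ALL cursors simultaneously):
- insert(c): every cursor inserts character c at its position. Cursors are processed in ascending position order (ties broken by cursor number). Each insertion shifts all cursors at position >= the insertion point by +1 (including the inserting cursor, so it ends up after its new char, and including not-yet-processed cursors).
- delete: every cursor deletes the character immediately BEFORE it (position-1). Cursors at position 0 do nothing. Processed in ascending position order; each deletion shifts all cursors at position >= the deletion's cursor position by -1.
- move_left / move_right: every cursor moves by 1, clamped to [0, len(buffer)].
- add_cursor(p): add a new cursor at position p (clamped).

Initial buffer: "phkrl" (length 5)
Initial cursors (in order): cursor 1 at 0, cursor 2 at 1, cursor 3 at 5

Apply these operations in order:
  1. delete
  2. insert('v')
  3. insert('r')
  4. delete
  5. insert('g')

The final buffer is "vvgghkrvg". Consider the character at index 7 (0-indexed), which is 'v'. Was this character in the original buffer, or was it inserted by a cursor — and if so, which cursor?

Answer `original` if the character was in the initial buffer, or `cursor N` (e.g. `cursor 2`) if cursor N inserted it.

Answer: cursor 3

Derivation:
After op 1 (delete): buffer="hkr" (len 3), cursors c1@0 c2@0 c3@3, authorship ...
After op 2 (insert('v')): buffer="vvhkrv" (len 6), cursors c1@2 c2@2 c3@6, authorship 12...3
After op 3 (insert('r')): buffer="vvrrhkrvr" (len 9), cursors c1@4 c2@4 c3@9, authorship 1212...33
After op 4 (delete): buffer="vvhkrv" (len 6), cursors c1@2 c2@2 c3@6, authorship 12...3
After op 5 (insert('g')): buffer="vvgghkrvg" (len 9), cursors c1@4 c2@4 c3@9, authorship 1212...33
Authorship (.=original, N=cursor N): 1 2 1 2 . . . 3 3
Index 7: author = 3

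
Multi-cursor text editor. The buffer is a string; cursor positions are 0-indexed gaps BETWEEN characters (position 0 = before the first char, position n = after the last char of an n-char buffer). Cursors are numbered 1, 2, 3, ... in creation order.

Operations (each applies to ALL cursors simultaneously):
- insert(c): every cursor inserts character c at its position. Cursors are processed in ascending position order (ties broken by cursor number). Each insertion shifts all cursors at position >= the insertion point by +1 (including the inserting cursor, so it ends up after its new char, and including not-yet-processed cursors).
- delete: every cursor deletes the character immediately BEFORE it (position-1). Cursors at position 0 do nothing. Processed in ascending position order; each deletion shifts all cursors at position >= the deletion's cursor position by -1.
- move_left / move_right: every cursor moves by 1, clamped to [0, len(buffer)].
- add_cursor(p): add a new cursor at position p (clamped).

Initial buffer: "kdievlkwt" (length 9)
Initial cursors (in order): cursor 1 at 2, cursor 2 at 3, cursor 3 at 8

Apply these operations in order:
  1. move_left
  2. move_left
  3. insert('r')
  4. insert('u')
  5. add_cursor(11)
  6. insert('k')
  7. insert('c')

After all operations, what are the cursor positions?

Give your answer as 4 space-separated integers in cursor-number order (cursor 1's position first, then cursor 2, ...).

After op 1 (move_left): buffer="kdievlkwt" (len 9), cursors c1@1 c2@2 c3@7, authorship .........
After op 2 (move_left): buffer="kdievlkwt" (len 9), cursors c1@0 c2@1 c3@6, authorship .........
After op 3 (insert('r')): buffer="rkrdievlrkwt" (len 12), cursors c1@1 c2@3 c3@9, authorship 1.2.....3...
After op 4 (insert('u')): buffer="rukrudievlrukwt" (len 15), cursors c1@2 c2@5 c3@12, authorship 11.22.....33...
After op 5 (add_cursor(11)): buffer="rukrudievlrukwt" (len 15), cursors c1@2 c2@5 c4@11 c3@12, authorship 11.22.....33...
After op 6 (insert('k')): buffer="rukkrukdievlrkukkwt" (len 19), cursors c1@3 c2@7 c4@14 c3@16, authorship 111.222.....3433...
After op 7 (insert('c')): buffer="rukckrukcdievlrkcukckwt" (len 23), cursors c1@4 c2@9 c4@17 c3@20, authorship 1111.2222.....344333...

Answer: 4 9 20 17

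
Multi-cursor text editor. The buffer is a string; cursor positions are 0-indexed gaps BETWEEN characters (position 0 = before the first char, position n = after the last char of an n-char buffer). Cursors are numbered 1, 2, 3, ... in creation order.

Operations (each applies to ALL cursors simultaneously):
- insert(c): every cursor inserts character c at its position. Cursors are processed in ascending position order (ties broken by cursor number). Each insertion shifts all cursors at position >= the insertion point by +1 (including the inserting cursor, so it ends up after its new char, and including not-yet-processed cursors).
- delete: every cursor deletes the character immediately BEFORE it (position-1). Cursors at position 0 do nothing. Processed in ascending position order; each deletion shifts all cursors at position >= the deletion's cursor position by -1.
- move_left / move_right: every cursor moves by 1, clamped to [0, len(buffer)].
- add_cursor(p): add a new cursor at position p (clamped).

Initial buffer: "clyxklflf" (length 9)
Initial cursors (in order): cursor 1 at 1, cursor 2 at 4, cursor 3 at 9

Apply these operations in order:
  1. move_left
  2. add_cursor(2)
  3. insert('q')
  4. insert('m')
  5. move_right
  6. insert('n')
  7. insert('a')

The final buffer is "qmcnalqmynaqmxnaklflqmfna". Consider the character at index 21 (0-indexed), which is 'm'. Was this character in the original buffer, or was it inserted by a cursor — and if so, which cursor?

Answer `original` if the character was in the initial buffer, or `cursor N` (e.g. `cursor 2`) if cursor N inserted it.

After op 1 (move_left): buffer="clyxklflf" (len 9), cursors c1@0 c2@3 c3@8, authorship .........
After op 2 (add_cursor(2)): buffer="clyxklflf" (len 9), cursors c1@0 c4@2 c2@3 c3@8, authorship .........
After op 3 (insert('q')): buffer="qclqyqxklflqf" (len 13), cursors c1@1 c4@4 c2@6 c3@12, authorship 1..4.2.....3.
After op 4 (insert('m')): buffer="qmclqmyqmxklflqmf" (len 17), cursors c1@2 c4@6 c2@9 c3@16, authorship 11..44.22.....33.
After op 5 (move_right): buffer="qmclqmyqmxklflqmf" (len 17), cursors c1@3 c4@7 c2@10 c3@17, authorship 11..44.22.....33.
After op 6 (insert('n')): buffer="qmcnlqmynqmxnklflqmfn" (len 21), cursors c1@4 c4@9 c2@13 c3@21, authorship 11.1.44.422.2....33.3
After op 7 (insert('a')): buffer="qmcnalqmynaqmxnaklflqmfna" (len 25), cursors c1@5 c4@11 c2@16 c3@25, authorship 11.11.44.4422.22....33.33
Authorship (.=original, N=cursor N): 1 1 . 1 1 . 4 4 . 4 4 2 2 . 2 2 . . . . 3 3 . 3 3
Index 21: author = 3

Answer: cursor 3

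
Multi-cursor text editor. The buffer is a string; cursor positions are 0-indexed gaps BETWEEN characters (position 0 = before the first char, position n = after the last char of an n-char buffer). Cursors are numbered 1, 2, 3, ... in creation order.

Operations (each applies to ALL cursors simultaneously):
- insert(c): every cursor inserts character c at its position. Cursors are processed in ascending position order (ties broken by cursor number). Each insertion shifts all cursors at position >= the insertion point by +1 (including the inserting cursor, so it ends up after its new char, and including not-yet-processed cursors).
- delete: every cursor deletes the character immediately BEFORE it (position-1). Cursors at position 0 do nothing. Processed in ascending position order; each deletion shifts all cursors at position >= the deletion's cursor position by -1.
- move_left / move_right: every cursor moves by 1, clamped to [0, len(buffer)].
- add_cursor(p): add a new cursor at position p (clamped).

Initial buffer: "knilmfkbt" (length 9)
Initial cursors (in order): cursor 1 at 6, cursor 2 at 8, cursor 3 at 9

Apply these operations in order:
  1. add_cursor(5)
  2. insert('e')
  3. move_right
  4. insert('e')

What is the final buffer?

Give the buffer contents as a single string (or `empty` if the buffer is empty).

After op 1 (add_cursor(5)): buffer="knilmfkbt" (len 9), cursors c4@5 c1@6 c2@8 c3@9, authorship .........
After op 2 (insert('e')): buffer="knilmefekbete" (len 13), cursors c4@6 c1@8 c2@11 c3@13, authorship .....4.1..2.3
After op 3 (move_right): buffer="knilmefekbete" (len 13), cursors c4@7 c1@9 c2@12 c3@13, authorship .....4.1..2.3
After op 4 (insert('e')): buffer="knilmefeekebeteee" (len 17), cursors c4@8 c1@11 c2@15 c3@17, authorship .....4.41.1.2.233

Answer: knilmefeekebeteee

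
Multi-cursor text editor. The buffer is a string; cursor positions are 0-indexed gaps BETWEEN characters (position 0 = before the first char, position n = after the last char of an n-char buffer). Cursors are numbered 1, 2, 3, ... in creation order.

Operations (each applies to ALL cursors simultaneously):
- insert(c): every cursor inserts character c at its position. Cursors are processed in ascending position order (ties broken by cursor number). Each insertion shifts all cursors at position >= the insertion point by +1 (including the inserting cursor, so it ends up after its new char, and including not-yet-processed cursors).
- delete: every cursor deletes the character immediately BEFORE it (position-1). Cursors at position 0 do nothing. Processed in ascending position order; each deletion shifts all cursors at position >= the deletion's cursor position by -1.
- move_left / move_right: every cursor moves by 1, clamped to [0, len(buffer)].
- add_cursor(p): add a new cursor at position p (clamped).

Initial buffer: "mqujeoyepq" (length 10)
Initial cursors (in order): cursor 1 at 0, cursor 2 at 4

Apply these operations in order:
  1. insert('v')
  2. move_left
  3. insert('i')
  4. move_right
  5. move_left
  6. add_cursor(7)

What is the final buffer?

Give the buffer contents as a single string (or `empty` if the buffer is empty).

After op 1 (insert('v')): buffer="vmqujveoyepq" (len 12), cursors c1@1 c2@6, authorship 1....2......
After op 2 (move_left): buffer="vmqujveoyepq" (len 12), cursors c1@0 c2@5, authorship 1....2......
After op 3 (insert('i')): buffer="ivmqujiveoyepq" (len 14), cursors c1@1 c2@7, authorship 11....22......
After op 4 (move_right): buffer="ivmqujiveoyepq" (len 14), cursors c1@2 c2@8, authorship 11....22......
After op 5 (move_left): buffer="ivmqujiveoyepq" (len 14), cursors c1@1 c2@7, authorship 11....22......
After op 6 (add_cursor(7)): buffer="ivmqujiveoyepq" (len 14), cursors c1@1 c2@7 c3@7, authorship 11....22......

Answer: ivmqujiveoyepq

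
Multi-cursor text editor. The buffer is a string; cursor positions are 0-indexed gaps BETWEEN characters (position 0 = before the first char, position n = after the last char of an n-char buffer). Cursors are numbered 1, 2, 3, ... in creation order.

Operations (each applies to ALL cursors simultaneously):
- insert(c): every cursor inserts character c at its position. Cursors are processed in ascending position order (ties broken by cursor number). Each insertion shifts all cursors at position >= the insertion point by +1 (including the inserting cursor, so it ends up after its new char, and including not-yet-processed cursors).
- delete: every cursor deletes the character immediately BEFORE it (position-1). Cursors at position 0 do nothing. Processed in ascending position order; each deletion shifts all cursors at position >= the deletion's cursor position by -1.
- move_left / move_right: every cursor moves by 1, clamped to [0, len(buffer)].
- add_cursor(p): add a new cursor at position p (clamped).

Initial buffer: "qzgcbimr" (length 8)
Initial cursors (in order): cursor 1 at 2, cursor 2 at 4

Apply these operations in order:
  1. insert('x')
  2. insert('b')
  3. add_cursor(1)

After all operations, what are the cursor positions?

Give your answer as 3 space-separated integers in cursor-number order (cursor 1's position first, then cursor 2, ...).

After op 1 (insert('x')): buffer="qzxgcxbimr" (len 10), cursors c1@3 c2@6, authorship ..1..2....
After op 2 (insert('b')): buffer="qzxbgcxbbimr" (len 12), cursors c1@4 c2@8, authorship ..11..22....
After op 3 (add_cursor(1)): buffer="qzxbgcxbbimr" (len 12), cursors c3@1 c1@4 c2@8, authorship ..11..22....

Answer: 4 8 1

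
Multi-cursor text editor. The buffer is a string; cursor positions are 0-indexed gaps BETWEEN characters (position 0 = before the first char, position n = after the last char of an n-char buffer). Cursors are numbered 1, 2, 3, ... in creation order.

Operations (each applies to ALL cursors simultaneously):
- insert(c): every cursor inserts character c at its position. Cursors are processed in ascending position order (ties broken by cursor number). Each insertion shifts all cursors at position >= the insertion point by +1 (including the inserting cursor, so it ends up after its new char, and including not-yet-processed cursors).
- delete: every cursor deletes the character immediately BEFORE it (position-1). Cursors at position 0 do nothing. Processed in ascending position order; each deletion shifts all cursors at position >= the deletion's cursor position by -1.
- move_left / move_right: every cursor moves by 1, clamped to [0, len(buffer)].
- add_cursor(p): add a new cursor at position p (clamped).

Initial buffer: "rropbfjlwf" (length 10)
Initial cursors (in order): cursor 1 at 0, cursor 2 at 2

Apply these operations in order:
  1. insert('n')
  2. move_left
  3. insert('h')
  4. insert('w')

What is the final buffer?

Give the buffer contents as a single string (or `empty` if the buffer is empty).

After op 1 (insert('n')): buffer="nrrnopbfjlwf" (len 12), cursors c1@1 c2@4, authorship 1..2........
After op 2 (move_left): buffer="nrrnopbfjlwf" (len 12), cursors c1@0 c2@3, authorship 1..2........
After op 3 (insert('h')): buffer="hnrrhnopbfjlwf" (len 14), cursors c1@1 c2@5, authorship 11..22........
After op 4 (insert('w')): buffer="hwnrrhwnopbfjlwf" (len 16), cursors c1@2 c2@7, authorship 111..222........

Answer: hwnrrhwnopbfjlwf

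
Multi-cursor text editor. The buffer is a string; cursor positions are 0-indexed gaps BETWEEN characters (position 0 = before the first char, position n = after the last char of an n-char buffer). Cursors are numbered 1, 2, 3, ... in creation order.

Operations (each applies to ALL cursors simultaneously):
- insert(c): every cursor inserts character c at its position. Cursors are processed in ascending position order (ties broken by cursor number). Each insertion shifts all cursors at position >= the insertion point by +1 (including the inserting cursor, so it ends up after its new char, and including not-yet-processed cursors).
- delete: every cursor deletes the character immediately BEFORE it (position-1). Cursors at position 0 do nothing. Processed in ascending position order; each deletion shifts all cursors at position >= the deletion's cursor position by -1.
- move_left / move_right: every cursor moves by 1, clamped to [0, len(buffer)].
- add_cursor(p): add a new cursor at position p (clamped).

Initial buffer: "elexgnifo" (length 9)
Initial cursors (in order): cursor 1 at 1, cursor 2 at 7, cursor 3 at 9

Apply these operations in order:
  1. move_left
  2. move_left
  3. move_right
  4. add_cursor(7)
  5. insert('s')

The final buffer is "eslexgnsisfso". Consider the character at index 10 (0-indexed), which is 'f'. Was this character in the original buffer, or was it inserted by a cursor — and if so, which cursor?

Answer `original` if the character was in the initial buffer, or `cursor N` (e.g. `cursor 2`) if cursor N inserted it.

After op 1 (move_left): buffer="elexgnifo" (len 9), cursors c1@0 c2@6 c3@8, authorship .........
After op 2 (move_left): buffer="elexgnifo" (len 9), cursors c1@0 c2@5 c3@7, authorship .........
After op 3 (move_right): buffer="elexgnifo" (len 9), cursors c1@1 c2@6 c3@8, authorship .........
After op 4 (add_cursor(7)): buffer="elexgnifo" (len 9), cursors c1@1 c2@6 c4@7 c3@8, authorship .........
After op 5 (insert('s')): buffer="eslexgnsisfso" (len 13), cursors c1@2 c2@8 c4@10 c3@12, authorship .1.....2.4.3.
Authorship (.=original, N=cursor N): . 1 . . . . . 2 . 4 . 3 .
Index 10: author = original

Answer: original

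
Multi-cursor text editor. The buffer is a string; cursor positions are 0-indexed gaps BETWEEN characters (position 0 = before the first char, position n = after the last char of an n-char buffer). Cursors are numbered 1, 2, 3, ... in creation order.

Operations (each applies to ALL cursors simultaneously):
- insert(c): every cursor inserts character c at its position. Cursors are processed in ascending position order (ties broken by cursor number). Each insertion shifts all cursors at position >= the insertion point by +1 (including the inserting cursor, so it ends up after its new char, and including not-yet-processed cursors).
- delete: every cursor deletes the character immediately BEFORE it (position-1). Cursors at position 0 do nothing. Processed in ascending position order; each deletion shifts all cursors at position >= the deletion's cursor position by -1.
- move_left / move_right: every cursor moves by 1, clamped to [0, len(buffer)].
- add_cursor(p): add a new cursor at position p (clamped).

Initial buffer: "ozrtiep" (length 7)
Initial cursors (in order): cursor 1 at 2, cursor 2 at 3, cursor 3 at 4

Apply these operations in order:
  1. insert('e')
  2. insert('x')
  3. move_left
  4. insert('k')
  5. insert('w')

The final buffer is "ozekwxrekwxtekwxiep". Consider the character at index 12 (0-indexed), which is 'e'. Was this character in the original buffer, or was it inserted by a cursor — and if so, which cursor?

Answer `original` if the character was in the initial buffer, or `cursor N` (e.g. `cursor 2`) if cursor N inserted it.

After op 1 (insert('e')): buffer="ozereteiep" (len 10), cursors c1@3 c2@5 c3@7, authorship ..1.2.3...
After op 2 (insert('x')): buffer="ozexrextexiep" (len 13), cursors c1@4 c2@7 c3@10, authorship ..11.22.33...
After op 3 (move_left): buffer="ozexrextexiep" (len 13), cursors c1@3 c2@6 c3@9, authorship ..11.22.33...
After op 4 (insert('k')): buffer="ozekxrekxtekxiep" (len 16), cursors c1@4 c2@8 c3@12, authorship ..111.222.333...
After op 5 (insert('w')): buffer="ozekwxrekwxtekwxiep" (len 19), cursors c1@5 c2@10 c3@15, authorship ..1111.2222.3333...
Authorship (.=original, N=cursor N): . . 1 1 1 1 . 2 2 2 2 . 3 3 3 3 . . .
Index 12: author = 3

Answer: cursor 3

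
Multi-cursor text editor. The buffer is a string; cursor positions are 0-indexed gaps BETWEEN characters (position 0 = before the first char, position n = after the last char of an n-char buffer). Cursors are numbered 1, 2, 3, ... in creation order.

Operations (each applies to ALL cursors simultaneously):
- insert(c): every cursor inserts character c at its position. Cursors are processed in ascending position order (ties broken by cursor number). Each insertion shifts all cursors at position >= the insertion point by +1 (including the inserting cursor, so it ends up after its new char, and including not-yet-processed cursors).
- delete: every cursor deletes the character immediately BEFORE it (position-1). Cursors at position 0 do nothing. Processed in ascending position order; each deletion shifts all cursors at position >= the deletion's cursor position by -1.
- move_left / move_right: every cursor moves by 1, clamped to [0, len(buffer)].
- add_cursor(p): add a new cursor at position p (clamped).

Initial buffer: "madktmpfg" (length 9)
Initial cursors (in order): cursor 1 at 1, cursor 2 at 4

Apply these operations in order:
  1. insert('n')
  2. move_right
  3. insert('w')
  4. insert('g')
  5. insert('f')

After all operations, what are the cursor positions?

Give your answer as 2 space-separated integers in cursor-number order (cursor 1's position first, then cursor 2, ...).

After op 1 (insert('n')): buffer="mnadkntmpfg" (len 11), cursors c1@2 c2@6, authorship .1...2.....
After op 2 (move_right): buffer="mnadkntmpfg" (len 11), cursors c1@3 c2@7, authorship .1...2.....
After op 3 (insert('w')): buffer="mnawdkntwmpfg" (len 13), cursors c1@4 c2@9, authorship .1.1..2.2....
After op 4 (insert('g')): buffer="mnawgdkntwgmpfg" (len 15), cursors c1@5 c2@11, authorship .1.11..2.22....
After op 5 (insert('f')): buffer="mnawgfdkntwgfmpfg" (len 17), cursors c1@6 c2@13, authorship .1.111..2.222....

Answer: 6 13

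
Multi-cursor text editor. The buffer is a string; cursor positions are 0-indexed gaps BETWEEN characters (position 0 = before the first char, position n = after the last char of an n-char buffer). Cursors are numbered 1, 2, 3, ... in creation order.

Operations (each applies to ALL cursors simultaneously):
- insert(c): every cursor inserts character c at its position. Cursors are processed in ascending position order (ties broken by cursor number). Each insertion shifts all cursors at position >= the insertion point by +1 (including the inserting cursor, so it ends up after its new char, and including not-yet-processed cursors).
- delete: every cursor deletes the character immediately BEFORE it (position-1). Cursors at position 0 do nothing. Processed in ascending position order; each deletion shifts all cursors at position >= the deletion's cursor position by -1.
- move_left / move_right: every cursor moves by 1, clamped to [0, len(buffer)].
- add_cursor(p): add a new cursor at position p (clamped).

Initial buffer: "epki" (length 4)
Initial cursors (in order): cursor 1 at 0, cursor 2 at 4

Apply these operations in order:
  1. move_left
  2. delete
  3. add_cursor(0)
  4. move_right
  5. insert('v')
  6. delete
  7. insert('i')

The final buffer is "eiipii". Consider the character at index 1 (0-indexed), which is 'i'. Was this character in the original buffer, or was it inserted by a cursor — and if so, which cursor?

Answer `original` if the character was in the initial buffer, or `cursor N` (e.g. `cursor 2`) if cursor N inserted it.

Answer: cursor 1

Derivation:
After op 1 (move_left): buffer="epki" (len 4), cursors c1@0 c2@3, authorship ....
After op 2 (delete): buffer="epi" (len 3), cursors c1@0 c2@2, authorship ...
After op 3 (add_cursor(0)): buffer="epi" (len 3), cursors c1@0 c3@0 c2@2, authorship ...
After op 4 (move_right): buffer="epi" (len 3), cursors c1@1 c3@1 c2@3, authorship ...
After op 5 (insert('v')): buffer="evvpiv" (len 6), cursors c1@3 c3@3 c2@6, authorship .13..2
After op 6 (delete): buffer="epi" (len 3), cursors c1@1 c3@1 c2@3, authorship ...
After op 7 (insert('i')): buffer="eiipii" (len 6), cursors c1@3 c3@3 c2@6, authorship .13..2
Authorship (.=original, N=cursor N): . 1 3 . . 2
Index 1: author = 1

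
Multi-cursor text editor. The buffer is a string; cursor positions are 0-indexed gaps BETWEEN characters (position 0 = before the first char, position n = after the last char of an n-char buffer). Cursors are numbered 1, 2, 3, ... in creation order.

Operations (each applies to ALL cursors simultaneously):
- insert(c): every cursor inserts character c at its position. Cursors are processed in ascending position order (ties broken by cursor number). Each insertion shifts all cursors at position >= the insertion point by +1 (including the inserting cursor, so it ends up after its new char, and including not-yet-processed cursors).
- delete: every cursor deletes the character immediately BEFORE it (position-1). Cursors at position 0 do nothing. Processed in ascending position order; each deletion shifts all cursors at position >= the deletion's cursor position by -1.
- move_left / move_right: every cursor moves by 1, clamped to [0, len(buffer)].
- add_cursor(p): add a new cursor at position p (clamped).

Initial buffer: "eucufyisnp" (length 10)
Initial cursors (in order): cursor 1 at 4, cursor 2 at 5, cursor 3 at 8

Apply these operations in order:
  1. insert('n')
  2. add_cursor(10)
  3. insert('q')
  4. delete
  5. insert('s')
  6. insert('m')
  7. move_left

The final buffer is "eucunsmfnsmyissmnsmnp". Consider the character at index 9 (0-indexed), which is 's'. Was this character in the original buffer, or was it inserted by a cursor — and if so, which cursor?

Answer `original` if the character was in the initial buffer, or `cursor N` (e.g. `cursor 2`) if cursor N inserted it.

Answer: cursor 2

Derivation:
After op 1 (insert('n')): buffer="eucunfnyisnnp" (len 13), cursors c1@5 c2@7 c3@11, authorship ....1.2...3..
After op 2 (add_cursor(10)): buffer="eucunfnyisnnp" (len 13), cursors c1@5 c2@7 c4@10 c3@11, authorship ....1.2...3..
After op 3 (insert('q')): buffer="eucunqfnqyisqnqnp" (len 17), cursors c1@6 c2@9 c4@13 c3@15, authorship ....11.22...433..
After op 4 (delete): buffer="eucunfnyisnnp" (len 13), cursors c1@5 c2@7 c4@10 c3@11, authorship ....1.2...3..
After op 5 (insert('s')): buffer="eucunsfnsyissnsnp" (len 17), cursors c1@6 c2@9 c4@13 c3@15, authorship ....11.22...433..
After op 6 (insert('m')): buffer="eucunsmfnsmyissmnsmnp" (len 21), cursors c1@7 c2@11 c4@16 c3@19, authorship ....111.222...44333..
After op 7 (move_left): buffer="eucunsmfnsmyissmnsmnp" (len 21), cursors c1@6 c2@10 c4@15 c3@18, authorship ....111.222...44333..
Authorship (.=original, N=cursor N): . . . . 1 1 1 . 2 2 2 . . . 4 4 3 3 3 . .
Index 9: author = 2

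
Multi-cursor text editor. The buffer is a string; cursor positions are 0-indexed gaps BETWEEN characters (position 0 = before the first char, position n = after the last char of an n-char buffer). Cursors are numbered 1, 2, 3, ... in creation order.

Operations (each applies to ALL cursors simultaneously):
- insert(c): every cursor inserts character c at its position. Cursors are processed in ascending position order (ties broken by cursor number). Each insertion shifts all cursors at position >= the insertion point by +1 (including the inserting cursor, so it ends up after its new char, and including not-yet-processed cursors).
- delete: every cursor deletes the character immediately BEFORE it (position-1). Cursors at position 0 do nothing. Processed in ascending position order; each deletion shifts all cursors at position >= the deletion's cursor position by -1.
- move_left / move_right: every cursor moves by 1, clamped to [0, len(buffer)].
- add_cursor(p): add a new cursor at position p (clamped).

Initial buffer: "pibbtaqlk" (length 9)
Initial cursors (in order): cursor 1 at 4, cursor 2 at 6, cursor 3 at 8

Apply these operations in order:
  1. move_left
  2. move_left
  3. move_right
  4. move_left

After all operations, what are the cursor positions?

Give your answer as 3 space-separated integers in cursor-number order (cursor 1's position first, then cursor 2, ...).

After op 1 (move_left): buffer="pibbtaqlk" (len 9), cursors c1@3 c2@5 c3@7, authorship .........
After op 2 (move_left): buffer="pibbtaqlk" (len 9), cursors c1@2 c2@4 c3@6, authorship .........
After op 3 (move_right): buffer="pibbtaqlk" (len 9), cursors c1@3 c2@5 c3@7, authorship .........
After op 4 (move_left): buffer="pibbtaqlk" (len 9), cursors c1@2 c2@4 c3@6, authorship .........

Answer: 2 4 6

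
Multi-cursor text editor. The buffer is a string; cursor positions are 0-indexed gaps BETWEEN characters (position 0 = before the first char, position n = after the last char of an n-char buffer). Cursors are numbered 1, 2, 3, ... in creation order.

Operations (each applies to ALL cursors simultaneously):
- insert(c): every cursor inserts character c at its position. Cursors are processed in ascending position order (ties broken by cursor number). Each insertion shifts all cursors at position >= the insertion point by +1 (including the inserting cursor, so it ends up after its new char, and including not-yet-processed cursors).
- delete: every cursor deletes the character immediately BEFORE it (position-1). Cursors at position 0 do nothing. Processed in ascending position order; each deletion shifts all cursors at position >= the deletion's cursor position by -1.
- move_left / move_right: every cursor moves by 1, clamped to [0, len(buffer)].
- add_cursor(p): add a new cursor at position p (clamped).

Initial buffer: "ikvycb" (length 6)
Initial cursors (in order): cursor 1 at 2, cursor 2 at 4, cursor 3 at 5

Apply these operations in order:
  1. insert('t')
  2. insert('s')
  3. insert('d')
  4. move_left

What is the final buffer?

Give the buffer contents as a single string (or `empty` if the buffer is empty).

Answer: iktsdvytsdctsdb

Derivation:
After op 1 (insert('t')): buffer="iktvytctb" (len 9), cursors c1@3 c2@6 c3@8, authorship ..1..2.3.
After op 2 (insert('s')): buffer="iktsvytsctsb" (len 12), cursors c1@4 c2@8 c3@11, authorship ..11..22.33.
After op 3 (insert('d')): buffer="iktsdvytsdctsdb" (len 15), cursors c1@5 c2@10 c3@14, authorship ..111..222.333.
After op 4 (move_left): buffer="iktsdvytsdctsdb" (len 15), cursors c1@4 c2@9 c3@13, authorship ..111..222.333.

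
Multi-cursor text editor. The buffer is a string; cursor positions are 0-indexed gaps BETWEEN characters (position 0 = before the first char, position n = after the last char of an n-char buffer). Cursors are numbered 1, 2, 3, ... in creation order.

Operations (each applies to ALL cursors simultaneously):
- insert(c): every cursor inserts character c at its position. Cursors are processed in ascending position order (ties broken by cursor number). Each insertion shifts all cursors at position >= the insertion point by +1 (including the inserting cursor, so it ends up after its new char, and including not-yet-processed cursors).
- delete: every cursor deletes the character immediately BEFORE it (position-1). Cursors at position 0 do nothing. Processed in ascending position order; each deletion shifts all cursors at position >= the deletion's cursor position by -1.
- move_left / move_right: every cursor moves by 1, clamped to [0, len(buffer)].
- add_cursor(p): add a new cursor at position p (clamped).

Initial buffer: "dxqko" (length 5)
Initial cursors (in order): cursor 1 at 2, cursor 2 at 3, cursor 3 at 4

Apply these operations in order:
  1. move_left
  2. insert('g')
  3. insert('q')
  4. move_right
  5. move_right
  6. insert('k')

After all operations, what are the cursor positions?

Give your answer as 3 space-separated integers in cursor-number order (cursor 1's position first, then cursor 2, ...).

After op 1 (move_left): buffer="dxqko" (len 5), cursors c1@1 c2@2 c3@3, authorship .....
After op 2 (insert('g')): buffer="dgxgqgko" (len 8), cursors c1@2 c2@4 c3@6, authorship .1.2.3..
After op 3 (insert('q')): buffer="dgqxgqqgqko" (len 11), cursors c1@3 c2@6 c3@9, authorship .11.22.33..
After op 4 (move_right): buffer="dgqxgqqgqko" (len 11), cursors c1@4 c2@7 c3@10, authorship .11.22.33..
After op 5 (move_right): buffer="dgqxgqqgqko" (len 11), cursors c1@5 c2@8 c3@11, authorship .11.22.33..
After op 6 (insert('k')): buffer="dgqxgkqqgkqkok" (len 14), cursors c1@6 c2@10 c3@14, authorship .11.212.323..3

Answer: 6 10 14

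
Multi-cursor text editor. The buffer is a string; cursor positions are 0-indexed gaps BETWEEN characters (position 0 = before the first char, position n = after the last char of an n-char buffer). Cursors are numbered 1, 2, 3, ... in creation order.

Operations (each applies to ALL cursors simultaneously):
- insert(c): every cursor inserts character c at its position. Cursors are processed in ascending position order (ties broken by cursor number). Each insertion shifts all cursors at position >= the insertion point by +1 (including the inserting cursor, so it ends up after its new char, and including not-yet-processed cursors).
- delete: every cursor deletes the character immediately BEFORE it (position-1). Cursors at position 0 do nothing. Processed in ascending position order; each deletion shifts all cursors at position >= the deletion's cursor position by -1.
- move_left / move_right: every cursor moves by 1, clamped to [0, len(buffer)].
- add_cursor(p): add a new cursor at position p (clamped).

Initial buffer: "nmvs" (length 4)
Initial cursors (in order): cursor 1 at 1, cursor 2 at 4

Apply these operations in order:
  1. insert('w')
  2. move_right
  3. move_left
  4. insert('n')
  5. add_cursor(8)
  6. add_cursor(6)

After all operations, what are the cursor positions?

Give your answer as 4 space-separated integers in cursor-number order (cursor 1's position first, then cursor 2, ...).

Answer: 3 7 8 6

Derivation:
After op 1 (insert('w')): buffer="nwmvsw" (len 6), cursors c1@2 c2@6, authorship .1...2
After op 2 (move_right): buffer="nwmvsw" (len 6), cursors c1@3 c2@6, authorship .1...2
After op 3 (move_left): buffer="nwmvsw" (len 6), cursors c1@2 c2@5, authorship .1...2
After op 4 (insert('n')): buffer="nwnmvsnw" (len 8), cursors c1@3 c2@7, authorship .11...22
After op 5 (add_cursor(8)): buffer="nwnmvsnw" (len 8), cursors c1@3 c2@7 c3@8, authorship .11...22
After op 6 (add_cursor(6)): buffer="nwnmvsnw" (len 8), cursors c1@3 c4@6 c2@7 c3@8, authorship .11...22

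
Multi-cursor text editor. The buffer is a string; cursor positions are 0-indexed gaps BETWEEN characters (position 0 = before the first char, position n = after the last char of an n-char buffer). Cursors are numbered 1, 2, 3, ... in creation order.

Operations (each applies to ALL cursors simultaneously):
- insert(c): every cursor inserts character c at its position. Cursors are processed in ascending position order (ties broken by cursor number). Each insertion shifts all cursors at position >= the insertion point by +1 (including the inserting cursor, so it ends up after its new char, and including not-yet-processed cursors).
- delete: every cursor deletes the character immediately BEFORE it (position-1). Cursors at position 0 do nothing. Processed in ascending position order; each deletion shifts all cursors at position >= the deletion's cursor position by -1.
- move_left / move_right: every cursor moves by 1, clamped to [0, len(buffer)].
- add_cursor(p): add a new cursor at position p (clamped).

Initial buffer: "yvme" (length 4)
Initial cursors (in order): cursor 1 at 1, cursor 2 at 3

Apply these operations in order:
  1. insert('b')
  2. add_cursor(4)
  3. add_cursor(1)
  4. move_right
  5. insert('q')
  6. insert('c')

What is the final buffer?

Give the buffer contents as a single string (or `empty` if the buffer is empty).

After op 1 (insert('b')): buffer="ybvmbe" (len 6), cursors c1@2 c2@5, authorship .1..2.
After op 2 (add_cursor(4)): buffer="ybvmbe" (len 6), cursors c1@2 c3@4 c2@5, authorship .1..2.
After op 3 (add_cursor(1)): buffer="ybvmbe" (len 6), cursors c4@1 c1@2 c3@4 c2@5, authorship .1..2.
After op 4 (move_right): buffer="ybvmbe" (len 6), cursors c4@2 c1@3 c3@5 c2@6, authorship .1..2.
After op 5 (insert('q')): buffer="ybqvqmbqeq" (len 10), cursors c4@3 c1@5 c3@8 c2@10, authorship .14.1.23.2
After op 6 (insert('c')): buffer="ybqcvqcmbqceqc" (len 14), cursors c4@4 c1@7 c3@11 c2@14, authorship .144.11.233.22

Answer: ybqcvqcmbqceqc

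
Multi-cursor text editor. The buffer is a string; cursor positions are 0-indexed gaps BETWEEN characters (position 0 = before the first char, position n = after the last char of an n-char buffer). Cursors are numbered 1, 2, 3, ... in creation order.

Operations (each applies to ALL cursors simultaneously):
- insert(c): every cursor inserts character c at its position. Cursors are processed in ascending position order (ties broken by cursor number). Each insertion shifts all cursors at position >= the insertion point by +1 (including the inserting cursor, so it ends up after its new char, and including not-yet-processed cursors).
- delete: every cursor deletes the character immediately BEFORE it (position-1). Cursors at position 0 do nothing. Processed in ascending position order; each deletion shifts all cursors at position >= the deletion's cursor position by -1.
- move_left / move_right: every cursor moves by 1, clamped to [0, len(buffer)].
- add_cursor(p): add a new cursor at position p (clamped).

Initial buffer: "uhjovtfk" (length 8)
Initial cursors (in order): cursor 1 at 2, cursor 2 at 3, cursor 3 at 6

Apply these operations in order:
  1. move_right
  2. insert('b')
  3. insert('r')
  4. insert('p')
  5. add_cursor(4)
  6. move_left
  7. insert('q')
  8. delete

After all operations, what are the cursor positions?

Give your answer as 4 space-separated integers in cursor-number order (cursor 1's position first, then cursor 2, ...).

Answer: 5 9 15 3

Derivation:
After op 1 (move_right): buffer="uhjovtfk" (len 8), cursors c1@3 c2@4 c3@7, authorship ........
After op 2 (insert('b')): buffer="uhjbobvtfbk" (len 11), cursors c1@4 c2@6 c3@10, authorship ...1.2...3.
After op 3 (insert('r')): buffer="uhjbrobrvtfbrk" (len 14), cursors c1@5 c2@8 c3@13, authorship ...11.22...33.
After op 4 (insert('p')): buffer="uhjbrpobrpvtfbrpk" (len 17), cursors c1@6 c2@10 c3@16, authorship ...111.222...333.
After op 5 (add_cursor(4)): buffer="uhjbrpobrpvtfbrpk" (len 17), cursors c4@4 c1@6 c2@10 c3@16, authorship ...111.222...333.
After op 6 (move_left): buffer="uhjbrpobrpvtfbrpk" (len 17), cursors c4@3 c1@5 c2@9 c3@15, authorship ...111.222...333.
After op 7 (insert('q')): buffer="uhjqbrqpobrqpvtfbrqpk" (len 21), cursors c4@4 c1@7 c2@12 c3@19, authorship ...41111.2222...3333.
After op 8 (delete): buffer="uhjbrpobrpvtfbrpk" (len 17), cursors c4@3 c1@5 c2@9 c3@15, authorship ...111.222...333.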